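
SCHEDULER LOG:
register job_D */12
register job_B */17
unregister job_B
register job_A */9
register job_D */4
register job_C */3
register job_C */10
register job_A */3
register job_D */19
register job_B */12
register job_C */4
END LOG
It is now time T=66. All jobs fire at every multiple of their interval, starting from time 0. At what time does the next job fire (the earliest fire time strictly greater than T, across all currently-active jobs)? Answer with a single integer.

Op 1: register job_D */12 -> active={job_D:*/12}
Op 2: register job_B */17 -> active={job_B:*/17, job_D:*/12}
Op 3: unregister job_B -> active={job_D:*/12}
Op 4: register job_A */9 -> active={job_A:*/9, job_D:*/12}
Op 5: register job_D */4 -> active={job_A:*/9, job_D:*/4}
Op 6: register job_C */3 -> active={job_A:*/9, job_C:*/3, job_D:*/4}
Op 7: register job_C */10 -> active={job_A:*/9, job_C:*/10, job_D:*/4}
Op 8: register job_A */3 -> active={job_A:*/3, job_C:*/10, job_D:*/4}
Op 9: register job_D */19 -> active={job_A:*/3, job_C:*/10, job_D:*/19}
Op 10: register job_B */12 -> active={job_A:*/3, job_B:*/12, job_C:*/10, job_D:*/19}
Op 11: register job_C */4 -> active={job_A:*/3, job_B:*/12, job_C:*/4, job_D:*/19}
  job_A: interval 3, next fire after T=66 is 69
  job_B: interval 12, next fire after T=66 is 72
  job_C: interval 4, next fire after T=66 is 68
  job_D: interval 19, next fire after T=66 is 76
Earliest fire time = 68 (job job_C)

Answer: 68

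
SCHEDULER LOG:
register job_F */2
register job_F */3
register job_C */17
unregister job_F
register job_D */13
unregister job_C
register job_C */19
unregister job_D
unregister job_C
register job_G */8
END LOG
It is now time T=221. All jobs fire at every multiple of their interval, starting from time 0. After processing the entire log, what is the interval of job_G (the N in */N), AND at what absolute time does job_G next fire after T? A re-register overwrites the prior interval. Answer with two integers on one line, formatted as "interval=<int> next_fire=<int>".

Answer: interval=8 next_fire=224

Derivation:
Op 1: register job_F */2 -> active={job_F:*/2}
Op 2: register job_F */3 -> active={job_F:*/3}
Op 3: register job_C */17 -> active={job_C:*/17, job_F:*/3}
Op 4: unregister job_F -> active={job_C:*/17}
Op 5: register job_D */13 -> active={job_C:*/17, job_D:*/13}
Op 6: unregister job_C -> active={job_D:*/13}
Op 7: register job_C */19 -> active={job_C:*/19, job_D:*/13}
Op 8: unregister job_D -> active={job_C:*/19}
Op 9: unregister job_C -> active={}
Op 10: register job_G */8 -> active={job_G:*/8}
Final interval of job_G = 8
Next fire of job_G after T=221: (221//8+1)*8 = 224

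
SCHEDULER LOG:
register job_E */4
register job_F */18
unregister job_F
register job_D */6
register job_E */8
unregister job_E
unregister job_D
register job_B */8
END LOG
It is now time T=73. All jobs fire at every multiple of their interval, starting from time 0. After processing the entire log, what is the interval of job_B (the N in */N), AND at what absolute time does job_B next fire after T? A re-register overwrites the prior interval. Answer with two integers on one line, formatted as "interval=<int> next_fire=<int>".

Op 1: register job_E */4 -> active={job_E:*/4}
Op 2: register job_F */18 -> active={job_E:*/4, job_F:*/18}
Op 3: unregister job_F -> active={job_E:*/4}
Op 4: register job_D */6 -> active={job_D:*/6, job_E:*/4}
Op 5: register job_E */8 -> active={job_D:*/6, job_E:*/8}
Op 6: unregister job_E -> active={job_D:*/6}
Op 7: unregister job_D -> active={}
Op 8: register job_B */8 -> active={job_B:*/8}
Final interval of job_B = 8
Next fire of job_B after T=73: (73//8+1)*8 = 80

Answer: interval=8 next_fire=80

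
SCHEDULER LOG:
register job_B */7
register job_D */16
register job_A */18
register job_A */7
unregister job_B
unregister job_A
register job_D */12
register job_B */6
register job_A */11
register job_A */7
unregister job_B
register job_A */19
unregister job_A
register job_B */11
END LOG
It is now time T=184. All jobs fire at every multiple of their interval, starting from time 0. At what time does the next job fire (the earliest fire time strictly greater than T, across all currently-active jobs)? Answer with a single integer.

Answer: 187

Derivation:
Op 1: register job_B */7 -> active={job_B:*/7}
Op 2: register job_D */16 -> active={job_B:*/7, job_D:*/16}
Op 3: register job_A */18 -> active={job_A:*/18, job_B:*/7, job_D:*/16}
Op 4: register job_A */7 -> active={job_A:*/7, job_B:*/7, job_D:*/16}
Op 5: unregister job_B -> active={job_A:*/7, job_D:*/16}
Op 6: unregister job_A -> active={job_D:*/16}
Op 7: register job_D */12 -> active={job_D:*/12}
Op 8: register job_B */6 -> active={job_B:*/6, job_D:*/12}
Op 9: register job_A */11 -> active={job_A:*/11, job_B:*/6, job_D:*/12}
Op 10: register job_A */7 -> active={job_A:*/7, job_B:*/6, job_D:*/12}
Op 11: unregister job_B -> active={job_A:*/7, job_D:*/12}
Op 12: register job_A */19 -> active={job_A:*/19, job_D:*/12}
Op 13: unregister job_A -> active={job_D:*/12}
Op 14: register job_B */11 -> active={job_B:*/11, job_D:*/12}
  job_B: interval 11, next fire after T=184 is 187
  job_D: interval 12, next fire after T=184 is 192
Earliest fire time = 187 (job job_B)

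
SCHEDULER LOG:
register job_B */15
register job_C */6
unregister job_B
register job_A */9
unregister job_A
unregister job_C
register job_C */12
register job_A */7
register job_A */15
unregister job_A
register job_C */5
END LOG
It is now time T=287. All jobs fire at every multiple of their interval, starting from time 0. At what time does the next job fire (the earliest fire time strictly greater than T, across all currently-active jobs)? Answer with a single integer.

Op 1: register job_B */15 -> active={job_B:*/15}
Op 2: register job_C */6 -> active={job_B:*/15, job_C:*/6}
Op 3: unregister job_B -> active={job_C:*/6}
Op 4: register job_A */9 -> active={job_A:*/9, job_C:*/6}
Op 5: unregister job_A -> active={job_C:*/6}
Op 6: unregister job_C -> active={}
Op 7: register job_C */12 -> active={job_C:*/12}
Op 8: register job_A */7 -> active={job_A:*/7, job_C:*/12}
Op 9: register job_A */15 -> active={job_A:*/15, job_C:*/12}
Op 10: unregister job_A -> active={job_C:*/12}
Op 11: register job_C */5 -> active={job_C:*/5}
  job_C: interval 5, next fire after T=287 is 290
Earliest fire time = 290 (job job_C)

Answer: 290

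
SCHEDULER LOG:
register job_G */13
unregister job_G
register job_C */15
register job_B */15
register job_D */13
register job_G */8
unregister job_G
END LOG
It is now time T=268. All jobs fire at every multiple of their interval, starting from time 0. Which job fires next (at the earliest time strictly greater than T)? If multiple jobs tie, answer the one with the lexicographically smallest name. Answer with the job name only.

Answer: job_B

Derivation:
Op 1: register job_G */13 -> active={job_G:*/13}
Op 2: unregister job_G -> active={}
Op 3: register job_C */15 -> active={job_C:*/15}
Op 4: register job_B */15 -> active={job_B:*/15, job_C:*/15}
Op 5: register job_D */13 -> active={job_B:*/15, job_C:*/15, job_D:*/13}
Op 6: register job_G */8 -> active={job_B:*/15, job_C:*/15, job_D:*/13, job_G:*/8}
Op 7: unregister job_G -> active={job_B:*/15, job_C:*/15, job_D:*/13}
  job_B: interval 15, next fire after T=268 is 270
  job_C: interval 15, next fire after T=268 is 270
  job_D: interval 13, next fire after T=268 is 273
Earliest = 270, winner (lex tiebreak) = job_B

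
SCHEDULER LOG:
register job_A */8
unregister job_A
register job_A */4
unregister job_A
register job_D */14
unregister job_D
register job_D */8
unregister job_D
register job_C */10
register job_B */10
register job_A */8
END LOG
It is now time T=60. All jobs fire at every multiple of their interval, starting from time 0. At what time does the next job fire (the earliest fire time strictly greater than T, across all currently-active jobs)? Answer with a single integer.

Op 1: register job_A */8 -> active={job_A:*/8}
Op 2: unregister job_A -> active={}
Op 3: register job_A */4 -> active={job_A:*/4}
Op 4: unregister job_A -> active={}
Op 5: register job_D */14 -> active={job_D:*/14}
Op 6: unregister job_D -> active={}
Op 7: register job_D */8 -> active={job_D:*/8}
Op 8: unregister job_D -> active={}
Op 9: register job_C */10 -> active={job_C:*/10}
Op 10: register job_B */10 -> active={job_B:*/10, job_C:*/10}
Op 11: register job_A */8 -> active={job_A:*/8, job_B:*/10, job_C:*/10}
  job_A: interval 8, next fire after T=60 is 64
  job_B: interval 10, next fire after T=60 is 70
  job_C: interval 10, next fire after T=60 is 70
Earliest fire time = 64 (job job_A)

Answer: 64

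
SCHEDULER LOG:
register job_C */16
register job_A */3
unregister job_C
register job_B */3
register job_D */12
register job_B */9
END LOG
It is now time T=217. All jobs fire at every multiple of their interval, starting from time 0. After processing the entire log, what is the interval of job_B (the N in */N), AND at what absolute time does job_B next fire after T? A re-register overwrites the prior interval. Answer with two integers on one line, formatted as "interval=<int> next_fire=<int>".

Answer: interval=9 next_fire=225

Derivation:
Op 1: register job_C */16 -> active={job_C:*/16}
Op 2: register job_A */3 -> active={job_A:*/3, job_C:*/16}
Op 3: unregister job_C -> active={job_A:*/3}
Op 4: register job_B */3 -> active={job_A:*/3, job_B:*/3}
Op 5: register job_D */12 -> active={job_A:*/3, job_B:*/3, job_D:*/12}
Op 6: register job_B */9 -> active={job_A:*/3, job_B:*/9, job_D:*/12}
Final interval of job_B = 9
Next fire of job_B after T=217: (217//9+1)*9 = 225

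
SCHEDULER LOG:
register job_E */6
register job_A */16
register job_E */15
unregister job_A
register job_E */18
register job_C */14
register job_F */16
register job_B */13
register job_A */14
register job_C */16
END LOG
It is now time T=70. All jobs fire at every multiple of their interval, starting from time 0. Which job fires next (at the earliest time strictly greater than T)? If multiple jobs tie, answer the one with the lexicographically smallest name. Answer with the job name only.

Answer: job_E

Derivation:
Op 1: register job_E */6 -> active={job_E:*/6}
Op 2: register job_A */16 -> active={job_A:*/16, job_E:*/6}
Op 3: register job_E */15 -> active={job_A:*/16, job_E:*/15}
Op 4: unregister job_A -> active={job_E:*/15}
Op 5: register job_E */18 -> active={job_E:*/18}
Op 6: register job_C */14 -> active={job_C:*/14, job_E:*/18}
Op 7: register job_F */16 -> active={job_C:*/14, job_E:*/18, job_F:*/16}
Op 8: register job_B */13 -> active={job_B:*/13, job_C:*/14, job_E:*/18, job_F:*/16}
Op 9: register job_A */14 -> active={job_A:*/14, job_B:*/13, job_C:*/14, job_E:*/18, job_F:*/16}
Op 10: register job_C */16 -> active={job_A:*/14, job_B:*/13, job_C:*/16, job_E:*/18, job_F:*/16}
  job_A: interval 14, next fire after T=70 is 84
  job_B: interval 13, next fire after T=70 is 78
  job_C: interval 16, next fire after T=70 is 80
  job_E: interval 18, next fire after T=70 is 72
  job_F: interval 16, next fire after T=70 is 80
Earliest = 72, winner (lex tiebreak) = job_E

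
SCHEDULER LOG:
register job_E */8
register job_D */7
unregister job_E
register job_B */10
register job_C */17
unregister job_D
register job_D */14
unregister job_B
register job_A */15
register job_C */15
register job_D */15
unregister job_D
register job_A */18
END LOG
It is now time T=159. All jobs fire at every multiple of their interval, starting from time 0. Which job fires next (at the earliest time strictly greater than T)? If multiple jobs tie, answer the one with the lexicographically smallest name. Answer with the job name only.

Op 1: register job_E */8 -> active={job_E:*/8}
Op 2: register job_D */7 -> active={job_D:*/7, job_E:*/8}
Op 3: unregister job_E -> active={job_D:*/7}
Op 4: register job_B */10 -> active={job_B:*/10, job_D:*/7}
Op 5: register job_C */17 -> active={job_B:*/10, job_C:*/17, job_D:*/7}
Op 6: unregister job_D -> active={job_B:*/10, job_C:*/17}
Op 7: register job_D */14 -> active={job_B:*/10, job_C:*/17, job_D:*/14}
Op 8: unregister job_B -> active={job_C:*/17, job_D:*/14}
Op 9: register job_A */15 -> active={job_A:*/15, job_C:*/17, job_D:*/14}
Op 10: register job_C */15 -> active={job_A:*/15, job_C:*/15, job_D:*/14}
Op 11: register job_D */15 -> active={job_A:*/15, job_C:*/15, job_D:*/15}
Op 12: unregister job_D -> active={job_A:*/15, job_C:*/15}
Op 13: register job_A */18 -> active={job_A:*/18, job_C:*/15}
  job_A: interval 18, next fire after T=159 is 162
  job_C: interval 15, next fire after T=159 is 165
Earliest = 162, winner (lex tiebreak) = job_A

Answer: job_A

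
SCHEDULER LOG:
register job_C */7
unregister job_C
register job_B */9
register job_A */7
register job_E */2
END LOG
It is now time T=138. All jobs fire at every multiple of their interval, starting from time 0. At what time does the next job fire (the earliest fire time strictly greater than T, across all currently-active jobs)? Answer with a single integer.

Answer: 140

Derivation:
Op 1: register job_C */7 -> active={job_C:*/7}
Op 2: unregister job_C -> active={}
Op 3: register job_B */9 -> active={job_B:*/9}
Op 4: register job_A */7 -> active={job_A:*/7, job_B:*/9}
Op 5: register job_E */2 -> active={job_A:*/7, job_B:*/9, job_E:*/2}
  job_A: interval 7, next fire after T=138 is 140
  job_B: interval 9, next fire after T=138 is 144
  job_E: interval 2, next fire after T=138 is 140
Earliest fire time = 140 (job job_A)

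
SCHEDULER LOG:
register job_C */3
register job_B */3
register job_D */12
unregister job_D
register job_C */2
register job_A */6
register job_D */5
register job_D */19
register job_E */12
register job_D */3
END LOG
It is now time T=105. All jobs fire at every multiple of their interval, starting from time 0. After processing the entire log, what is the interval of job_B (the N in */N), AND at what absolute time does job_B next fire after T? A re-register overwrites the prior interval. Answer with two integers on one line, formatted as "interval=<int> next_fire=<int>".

Answer: interval=3 next_fire=108

Derivation:
Op 1: register job_C */3 -> active={job_C:*/3}
Op 2: register job_B */3 -> active={job_B:*/3, job_C:*/3}
Op 3: register job_D */12 -> active={job_B:*/3, job_C:*/3, job_D:*/12}
Op 4: unregister job_D -> active={job_B:*/3, job_C:*/3}
Op 5: register job_C */2 -> active={job_B:*/3, job_C:*/2}
Op 6: register job_A */6 -> active={job_A:*/6, job_B:*/3, job_C:*/2}
Op 7: register job_D */5 -> active={job_A:*/6, job_B:*/3, job_C:*/2, job_D:*/5}
Op 8: register job_D */19 -> active={job_A:*/6, job_B:*/3, job_C:*/2, job_D:*/19}
Op 9: register job_E */12 -> active={job_A:*/6, job_B:*/3, job_C:*/2, job_D:*/19, job_E:*/12}
Op 10: register job_D */3 -> active={job_A:*/6, job_B:*/3, job_C:*/2, job_D:*/3, job_E:*/12}
Final interval of job_B = 3
Next fire of job_B after T=105: (105//3+1)*3 = 108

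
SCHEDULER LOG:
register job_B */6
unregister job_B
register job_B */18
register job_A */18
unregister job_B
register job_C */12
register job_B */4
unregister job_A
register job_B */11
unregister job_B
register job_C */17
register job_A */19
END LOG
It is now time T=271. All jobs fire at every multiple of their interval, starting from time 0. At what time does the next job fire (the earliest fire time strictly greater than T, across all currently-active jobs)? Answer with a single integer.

Answer: 272

Derivation:
Op 1: register job_B */6 -> active={job_B:*/6}
Op 2: unregister job_B -> active={}
Op 3: register job_B */18 -> active={job_B:*/18}
Op 4: register job_A */18 -> active={job_A:*/18, job_B:*/18}
Op 5: unregister job_B -> active={job_A:*/18}
Op 6: register job_C */12 -> active={job_A:*/18, job_C:*/12}
Op 7: register job_B */4 -> active={job_A:*/18, job_B:*/4, job_C:*/12}
Op 8: unregister job_A -> active={job_B:*/4, job_C:*/12}
Op 9: register job_B */11 -> active={job_B:*/11, job_C:*/12}
Op 10: unregister job_B -> active={job_C:*/12}
Op 11: register job_C */17 -> active={job_C:*/17}
Op 12: register job_A */19 -> active={job_A:*/19, job_C:*/17}
  job_A: interval 19, next fire after T=271 is 285
  job_C: interval 17, next fire after T=271 is 272
Earliest fire time = 272 (job job_C)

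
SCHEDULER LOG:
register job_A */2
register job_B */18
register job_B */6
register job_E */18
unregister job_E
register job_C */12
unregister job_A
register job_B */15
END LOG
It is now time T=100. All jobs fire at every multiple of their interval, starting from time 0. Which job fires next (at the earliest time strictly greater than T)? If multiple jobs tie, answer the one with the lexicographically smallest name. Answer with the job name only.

Op 1: register job_A */2 -> active={job_A:*/2}
Op 2: register job_B */18 -> active={job_A:*/2, job_B:*/18}
Op 3: register job_B */6 -> active={job_A:*/2, job_B:*/6}
Op 4: register job_E */18 -> active={job_A:*/2, job_B:*/6, job_E:*/18}
Op 5: unregister job_E -> active={job_A:*/2, job_B:*/6}
Op 6: register job_C */12 -> active={job_A:*/2, job_B:*/6, job_C:*/12}
Op 7: unregister job_A -> active={job_B:*/6, job_C:*/12}
Op 8: register job_B */15 -> active={job_B:*/15, job_C:*/12}
  job_B: interval 15, next fire after T=100 is 105
  job_C: interval 12, next fire after T=100 is 108
Earliest = 105, winner (lex tiebreak) = job_B

Answer: job_B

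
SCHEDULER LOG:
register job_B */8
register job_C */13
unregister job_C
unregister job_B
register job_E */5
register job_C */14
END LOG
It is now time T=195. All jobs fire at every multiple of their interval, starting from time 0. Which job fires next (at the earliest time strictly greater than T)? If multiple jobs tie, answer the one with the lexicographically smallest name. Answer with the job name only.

Op 1: register job_B */8 -> active={job_B:*/8}
Op 2: register job_C */13 -> active={job_B:*/8, job_C:*/13}
Op 3: unregister job_C -> active={job_B:*/8}
Op 4: unregister job_B -> active={}
Op 5: register job_E */5 -> active={job_E:*/5}
Op 6: register job_C */14 -> active={job_C:*/14, job_E:*/5}
  job_C: interval 14, next fire after T=195 is 196
  job_E: interval 5, next fire after T=195 is 200
Earliest = 196, winner (lex tiebreak) = job_C

Answer: job_C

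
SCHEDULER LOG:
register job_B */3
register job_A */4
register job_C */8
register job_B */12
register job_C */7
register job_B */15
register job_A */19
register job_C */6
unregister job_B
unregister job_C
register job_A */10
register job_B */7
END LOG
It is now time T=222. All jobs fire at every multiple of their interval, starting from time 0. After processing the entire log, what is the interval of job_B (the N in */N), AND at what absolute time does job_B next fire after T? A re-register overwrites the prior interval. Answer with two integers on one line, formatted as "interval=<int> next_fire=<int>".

Answer: interval=7 next_fire=224

Derivation:
Op 1: register job_B */3 -> active={job_B:*/3}
Op 2: register job_A */4 -> active={job_A:*/4, job_B:*/3}
Op 3: register job_C */8 -> active={job_A:*/4, job_B:*/3, job_C:*/8}
Op 4: register job_B */12 -> active={job_A:*/4, job_B:*/12, job_C:*/8}
Op 5: register job_C */7 -> active={job_A:*/4, job_B:*/12, job_C:*/7}
Op 6: register job_B */15 -> active={job_A:*/4, job_B:*/15, job_C:*/7}
Op 7: register job_A */19 -> active={job_A:*/19, job_B:*/15, job_C:*/7}
Op 8: register job_C */6 -> active={job_A:*/19, job_B:*/15, job_C:*/6}
Op 9: unregister job_B -> active={job_A:*/19, job_C:*/6}
Op 10: unregister job_C -> active={job_A:*/19}
Op 11: register job_A */10 -> active={job_A:*/10}
Op 12: register job_B */7 -> active={job_A:*/10, job_B:*/7}
Final interval of job_B = 7
Next fire of job_B after T=222: (222//7+1)*7 = 224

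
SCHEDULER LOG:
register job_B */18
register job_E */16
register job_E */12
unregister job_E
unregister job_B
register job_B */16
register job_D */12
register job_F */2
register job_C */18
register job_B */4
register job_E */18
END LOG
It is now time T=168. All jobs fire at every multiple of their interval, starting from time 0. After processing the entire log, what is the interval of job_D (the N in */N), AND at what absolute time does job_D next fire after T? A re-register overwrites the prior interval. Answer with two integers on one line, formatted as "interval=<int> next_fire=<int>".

Answer: interval=12 next_fire=180

Derivation:
Op 1: register job_B */18 -> active={job_B:*/18}
Op 2: register job_E */16 -> active={job_B:*/18, job_E:*/16}
Op 3: register job_E */12 -> active={job_B:*/18, job_E:*/12}
Op 4: unregister job_E -> active={job_B:*/18}
Op 5: unregister job_B -> active={}
Op 6: register job_B */16 -> active={job_B:*/16}
Op 7: register job_D */12 -> active={job_B:*/16, job_D:*/12}
Op 8: register job_F */2 -> active={job_B:*/16, job_D:*/12, job_F:*/2}
Op 9: register job_C */18 -> active={job_B:*/16, job_C:*/18, job_D:*/12, job_F:*/2}
Op 10: register job_B */4 -> active={job_B:*/4, job_C:*/18, job_D:*/12, job_F:*/2}
Op 11: register job_E */18 -> active={job_B:*/4, job_C:*/18, job_D:*/12, job_E:*/18, job_F:*/2}
Final interval of job_D = 12
Next fire of job_D after T=168: (168//12+1)*12 = 180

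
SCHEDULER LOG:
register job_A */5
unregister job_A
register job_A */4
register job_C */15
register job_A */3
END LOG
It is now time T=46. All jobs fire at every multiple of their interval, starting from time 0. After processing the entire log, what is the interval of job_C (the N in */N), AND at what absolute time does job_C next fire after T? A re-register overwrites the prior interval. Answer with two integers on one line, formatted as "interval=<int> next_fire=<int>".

Op 1: register job_A */5 -> active={job_A:*/5}
Op 2: unregister job_A -> active={}
Op 3: register job_A */4 -> active={job_A:*/4}
Op 4: register job_C */15 -> active={job_A:*/4, job_C:*/15}
Op 5: register job_A */3 -> active={job_A:*/3, job_C:*/15}
Final interval of job_C = 15
Next fire of job_C after T=46: (46//15+1)*15 = 60

Answer: interval=15 next_fire=60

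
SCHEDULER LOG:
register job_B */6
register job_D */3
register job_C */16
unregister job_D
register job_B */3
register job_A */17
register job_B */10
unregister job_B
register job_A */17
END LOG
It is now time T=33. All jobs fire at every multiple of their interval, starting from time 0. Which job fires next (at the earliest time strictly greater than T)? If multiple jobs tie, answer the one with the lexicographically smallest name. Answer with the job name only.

Op 1: register job_B */6 -> active={job_B:*/6}
Op 2: register job_D */3 -> active={job_B:*/6, job_D:*/3}
Op 3: register job_C */16 -> active={job_B:*/6, job_C:*/16, job_D:*/3}
Op 4: unregister job_D -> active={job_B:*/6, job_C:*/16}
Op 5: register job_B */3 -> active={job_B:*/3, job_C:*/16}
Op 6: register job_A */17 -> active={job_A:*/17, job_B:*/3, job_C:*/16}
Op 7: register job_B */10 -> active={job_A:*/17, job_B:*/10, job_C:*/16}
Op 8: unregister job_B -> active={job_A:*/17, job_C:*/16}
Op 9: register job_A */17 -> active={job_A:*/17, job_C:*/16}
  job_A: interval 17, next fire after T=33 is 34
  job_C: interval 16, next fire after T=33 is 48
Earliest = 34, winner (lex tiebreak) = job_A

Answer: job_A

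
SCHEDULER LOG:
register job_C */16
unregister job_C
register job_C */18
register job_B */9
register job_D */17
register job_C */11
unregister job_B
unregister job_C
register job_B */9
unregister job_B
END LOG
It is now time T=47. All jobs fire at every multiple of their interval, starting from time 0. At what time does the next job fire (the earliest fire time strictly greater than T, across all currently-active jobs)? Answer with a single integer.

Op 1: register job_C */16 -> active={job_C:*/16}
Op 2: unregister job_C -> active={}
Op 3: register job_C */18 -> active={job_C:*/18}
Op 4: register job_B */9 -> active={job_B:*/9, job_C:*/18}
Op 5: register job_D */17 -> active={job_B:*/9, job_C:*/18, job_D:*/17}
Op 6: register job_C */11 -> active={job_B:*/9, job_C:*/11, job_D:*/17}
Op 7: unregister job_B -> active={job_C:*/11, job_D:*/17}
Op 8: unregister job_C -> active={job_D:*/17}
Op 9: register job_B */9 -> active={job_B:*/9, job_D:*/17}
Op 10: unregister job_B -> active={job_D:*/17}
  job_D: interval 17, next fire after T=47 is 51
Earliest fire time = 51 (job job_D)

Answer: 51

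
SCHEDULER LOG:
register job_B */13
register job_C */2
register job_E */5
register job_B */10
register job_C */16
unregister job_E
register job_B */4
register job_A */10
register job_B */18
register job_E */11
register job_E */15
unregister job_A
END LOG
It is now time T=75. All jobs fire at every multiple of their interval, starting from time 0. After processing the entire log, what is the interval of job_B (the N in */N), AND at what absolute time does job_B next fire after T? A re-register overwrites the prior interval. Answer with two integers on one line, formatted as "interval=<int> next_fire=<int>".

Op 1: register job_B */13 -> active={job_B:*/13}
Op 2: register job_C */2 -> active={job_B:*/13, job_C:*/2}
Op 3: register job_E */5 -> active={job_B:*/13, job_C:*/2, job_E:*/5}
Op 4: register job_B */10 -> active={job_B:*/10, job_C:*/2, job_E:*/5}
Op 5: register job_C */16 -> active={job_B:*/10, job_C:*/16, job_E:*/5}
Op 6: unregister job_E -> active={job_B:*/10, job_C:*/16}
Op 7: register job_B */4 -> active={job_B:*/4, job_C:*/16}
Op 8: register job_A */10 -> active={job_A:*/10, job_B:*/4, job_C:*/16}
Op 9: register job_B */18 -> active={job_A:*/10, job_B:*/18, job_C:*/16}
Op 10: register job_E */11 -> active={job_A:*/10, job_B:*/18, job_C:*/16, job_E:*/11}
Op 11: register job_E */15 -> active={job_A:*/10, job_B:*/18, job_C:*/16, job_E:*/15}
Op 12: unregister job_A -> active={job_B:*/18, job_C:*/16, job_E:*/15}
Final interval of job_B = 18
Next fire of job_B after T=75: (75//18+1)*18 = 90

Answer: interval=18 next_fire=90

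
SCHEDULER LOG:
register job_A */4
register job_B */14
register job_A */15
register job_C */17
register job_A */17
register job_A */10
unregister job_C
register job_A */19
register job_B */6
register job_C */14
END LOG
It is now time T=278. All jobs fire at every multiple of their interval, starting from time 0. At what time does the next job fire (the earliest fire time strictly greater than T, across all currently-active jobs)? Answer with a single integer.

Answer: 280

Derivation:
Op 1: register job_A */4 -> active={job_A:*/4}
Op 2: register job_B */14 -> active={job_A:*/4, job_B:*/14}
Op 3: register job_A */15 -> active={job_A:*/15, job_B:*/14}
Op 4: register job_C */17 -> active={job_A:*/15, job_B:*/14, job_C:*/17}
Op 5: register job_A */17 -> active={job_A:*/17, job_B:*/14, job_C:*/17}
Op 6: register job_A */10 -> active={job_A:*/10, job_B:*/14, job_C:*/17}
Op 7: unregister job_C -> active={job_A:*/10, job_B:*/14}
Op 8: register job_A */19 -> active={job_A:*/19, job_B:*/14}
Op 9: register job_B */6 -> active={job_A:*/19, job_B:*/6}
Op 10: register job_C */14 -> active={job_A:*/19, job_B:*/6, job_C:*/14}
  job_A: interval 19, next fire after T=278 is 285
  job_B: interval 6, next fire after T=278 is 282
  job_C: interval 14, next fire after T=278 is 280
Earliest fire time = 280 (job job_C)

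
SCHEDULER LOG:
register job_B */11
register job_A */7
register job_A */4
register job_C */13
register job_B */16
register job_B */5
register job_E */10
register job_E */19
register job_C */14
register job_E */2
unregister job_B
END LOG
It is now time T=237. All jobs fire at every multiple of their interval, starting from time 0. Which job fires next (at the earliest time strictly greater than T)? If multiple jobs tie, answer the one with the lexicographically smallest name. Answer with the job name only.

Op 1: register job_B */11 -> active={job_B:*/11}
Op 2: register job_A */7 -> active={job_A:*/7, job_B:*/11}
Op 3: register job_A */4 -> active={job_A:*/4, job_B:*/11}
Op 4: register job_C */13 -> active={job_A:*/4, job_B:*/11, job_C:*/13}
Op 5: register job_B */16 -> active={job_A:*/4, job_B:*/16, job_C:*/13}
Op 6: register job_B */5 -> active={job_A:*/4, job_B:*/5, job_C:*/13}
Op 7: register job_E */10 -> active={job_A:*/4, job_B:*/5, job_C:*/13, job_E:*/10}
Op 8: register job_E */19 -> active={job_A:*/4, job_B:*/5, job_C:*/13, job_E:*/19}
Op 9: register job_C */14 -> active={job_A:*/4, job_B:*/5, job_C:*/14, job_E:*/19}
Op 10: register job_E */2 -> active={job_A:*/4, job_B:*/5, job_C:*/14, job_E:*/2}
Op 11: unregister job_B -> active={job_A:*/4, job_C:*/14, job_E:*/2}
  job_A: interval 4, next fire after T=237 is 240
  job_C: interval 14, next fire after T=237 is 238
  job_E: interval 2, next fire after T=237 is 238
Earliest = 238, winner (lex tiebreak) = job_C

Answer: job_C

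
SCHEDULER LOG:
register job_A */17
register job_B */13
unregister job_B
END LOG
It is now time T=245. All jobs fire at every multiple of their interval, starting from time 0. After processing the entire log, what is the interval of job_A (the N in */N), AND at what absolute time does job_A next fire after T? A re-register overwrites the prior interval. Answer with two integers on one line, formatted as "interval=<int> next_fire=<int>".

Answer: interval=17 next_fire=255

Derivation:
Op 1: register job_A */17 -> active={job_A:*/17}
Op 2: register job_B */13 -> active={job_A:*/17, job_B:*/13}
Op 3: unregister job_B -> active={job_A:*/17}
Final interval of job_A = 17
Next fire of job_A after T=245: (245//17+1)*17 = 255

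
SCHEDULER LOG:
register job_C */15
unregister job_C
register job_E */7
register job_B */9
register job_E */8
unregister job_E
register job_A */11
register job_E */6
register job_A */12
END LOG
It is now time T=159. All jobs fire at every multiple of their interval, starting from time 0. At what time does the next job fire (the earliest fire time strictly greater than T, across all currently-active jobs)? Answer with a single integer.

Answer: 162

Derivation:
Op 1: register job_C */15 -> active={job_C:*/15}
Op 2: unregister job_C -> active={}
Op 3: register job_E */7 -> active={job_E:*/7}
Op 4: register job_B */9 -> active={job_B:*/9, job_E:*/7}
Op 5: register job_E */8 -> active={job_B:*/9, job_E:*/8}
Op 6: unregister job_E -> active={job_B:*/9}
Op 7: register job_A */11 -> active={job_A:*/11, job_B:*/9}
Op 8: register job_E */6 -> active={job_A:*/11, job_B:*/9, job_E:*/6}
Op 9: register job_A */12 -> active={job_A:*/12, job_B:*/9, job_E:*/6}
  job_A: interval 12, next fire after T=159 is 168
  job_B: interval 9, next fire after T=159 is 162
  job_E: interval 6, next fire after T=159 is 162
Earliest fire time = 162 (job job_B)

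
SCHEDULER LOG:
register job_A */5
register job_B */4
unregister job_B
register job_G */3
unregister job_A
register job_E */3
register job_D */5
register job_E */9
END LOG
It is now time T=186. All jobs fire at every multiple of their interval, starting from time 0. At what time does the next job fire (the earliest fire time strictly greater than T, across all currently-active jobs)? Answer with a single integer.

Answer: 189

Derivation:
Op 1: register job_A */5 -> active={job_A:*/5}
Op 2: register job_B */4 -> active={job_A:*/5, job_B:*/4}
Op 3: unregister job_B -> active={job_A:*/5}
Op 4: register job_G */3 -> active={job_A:*/5, job_G:*/3}
Op 5: unregister job_A -> active={job_G:*/3}
Op 6: register job_E */3 -> active={job_E:*/3, job_G:*/3}
Op 7: register job_D */5 -> active={job_D:*/5, job_E:*/3, job_G:*/3}
Op 8: register job_E */9 -> active={job_D:*/5, job_E:*/9, job_G:*/3}
  job_D: interval 5, next fire after T=186 is 190
  job_E: interval 9, next fire after T=186 is 189
  job_G: interval 3, next fire after T=186 is 189
Earliest fire time = 189 (job job_E)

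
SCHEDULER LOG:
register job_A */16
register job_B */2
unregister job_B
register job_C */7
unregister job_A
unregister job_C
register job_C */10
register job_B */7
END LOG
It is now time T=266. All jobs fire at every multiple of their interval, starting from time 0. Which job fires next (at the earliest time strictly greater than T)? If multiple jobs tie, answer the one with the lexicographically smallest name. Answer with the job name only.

Answer: job_C

Derivation:
Op 1: register job_A */16 -> active={job_A:*/16}
Op 2: register job_B */2 -> active={job_A:*/16, job_B:*/2}
Op 3: unregister job_B -> active={job_A:*/16}
Op 4: register job_C */7 -> active={job_A:*/16, job_C:*/7}
Op 5: unregister job_A -> active={job_C:*/7}
Op 6: unregister job_C -> active={}
Op 7: register job_C */10 -> active={job_C:*/10}
Op 8: register job_B */7 -> active={job_B:*/7, job_C:*/10}
  job_B: interval 7, next fire after T=266 is 273
  job_C: interval 10, next fire after T=266 is 270
Earliest = 270, winner (lex tiebreak) = job_C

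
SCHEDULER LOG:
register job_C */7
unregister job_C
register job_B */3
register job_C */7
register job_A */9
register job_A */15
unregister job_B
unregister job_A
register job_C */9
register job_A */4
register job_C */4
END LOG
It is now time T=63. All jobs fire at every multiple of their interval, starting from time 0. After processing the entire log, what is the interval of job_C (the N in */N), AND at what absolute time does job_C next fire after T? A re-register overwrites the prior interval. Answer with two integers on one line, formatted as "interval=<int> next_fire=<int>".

Op 1: register job_C */7 -> active={job_C:*/7}
Op 2: unregister job_C -> active={}
Op 3: register job_B */3 -> active={job_B:*/3}
Op 4: register job_C */7 -> active={job_B:*/3, job_C:*/7}
Op 5: register job_A */9 -> active={job_A:*/9, job_B:*/3, job_C:*/7}
Op 6: register job_A */15 -> active={job_A:*/15, job_B:*/3, job_C:*/7}
Op 7: unregister job_B -> active={job_A:*/15, job_C:*/7}
Op 8: unregister job_A -> active={job_C:*/7}
Op 9: register job_C */9 -> active={job_C:*/9}
Op 10: register job_A */4 -> active={job_A:*/4, job_C:*/9}
Op 11: register job_C */4 -> active={job_A:*/4, job_C:*/4}
Final interval of job_C = 4
Next fire of job_C after T=63: (63//4+1)*4 = 64

Answer: interval=4 next_fire=64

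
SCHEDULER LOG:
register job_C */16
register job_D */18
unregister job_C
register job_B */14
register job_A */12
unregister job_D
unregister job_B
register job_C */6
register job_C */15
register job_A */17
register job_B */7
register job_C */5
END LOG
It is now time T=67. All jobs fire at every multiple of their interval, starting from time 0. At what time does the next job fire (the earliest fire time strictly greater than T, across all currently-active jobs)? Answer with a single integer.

Op 1: register job_C */16 -> active={job_C:*/16}
Op 2: register job_D */18 -> active={job_C:*/16, job_D:*/18}
Op 3: unregister job_C -> active={job_D:*/18}
Op 4: register job_B */14 -> active={job_B:*/14, job_D:*/18}
Op 5: register job_A */12 -> active={job_A:*/12, job_B:*/14, job_D:*/18}
Op 6: unregister job_D -> active={job_A:*/12, job_B:*/14}
Op 7: unregister job_B -> active={job_A:*/12}
Op 8: register job_C */6 -> active={job_A:*/12, job_C:*/6}
Op 9: register job_C */15 -> active={job_A:*/12, job_C:*/15}
Op 10: register job_A */17 -> active={job_A:*/17, job_C:*/15}
Op 11: register job_B */7 -> active={job_A:*/17, job_B:*/7, job_C:*/15}
Op 12: register job_C */5 -> active={job_A:*/17, job_B:*/7, job_C:*/5}
  job_A: interval 17, next fire after T=67 is 68
  job_B: interval 7, next fire after T=67 is 70
  job_C: interval 5, next fire after T=67 is 70
Earliest fire time = 68 (job job_A)

Answer: 68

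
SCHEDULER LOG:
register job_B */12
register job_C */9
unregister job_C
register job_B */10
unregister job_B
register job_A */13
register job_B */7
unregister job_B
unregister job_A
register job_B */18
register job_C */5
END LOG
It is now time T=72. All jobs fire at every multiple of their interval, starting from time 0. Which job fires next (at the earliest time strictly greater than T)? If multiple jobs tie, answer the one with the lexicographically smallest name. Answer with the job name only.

Op 1: register job_B */12 -> active={job_B:*/12}
Op 2: register job_C */9 -> active={job_B:*/12, job_C:*/9}
Op 3: unregister job_C -> active={job_B:*/12}
Op 4: register job_B */10 -> active={job_B:*/10}
Op 5: unregister job_B -> active={}
Op 6: register job_A */13 -> active={job_A:*/13}
Op 7: register job_B */7 -> active={job_A:*/13, job_B:*/7}
Op 8: unregister job_B -> active={job_A:*/13}
Op 9: unregister job_A -> active={}
Op 10: register job_B */18 -> active={job_B:*/18}
Op 11: register job_C */5 -> active={job_B:*/18, job_C:*/5}
  job_B: interval 18, next fire after T=72 is 90
  job_C: interval 5, next fire after T=72 is 75
Earliest = 75, winner (lex tiebreak) = job_C

Answer: job_C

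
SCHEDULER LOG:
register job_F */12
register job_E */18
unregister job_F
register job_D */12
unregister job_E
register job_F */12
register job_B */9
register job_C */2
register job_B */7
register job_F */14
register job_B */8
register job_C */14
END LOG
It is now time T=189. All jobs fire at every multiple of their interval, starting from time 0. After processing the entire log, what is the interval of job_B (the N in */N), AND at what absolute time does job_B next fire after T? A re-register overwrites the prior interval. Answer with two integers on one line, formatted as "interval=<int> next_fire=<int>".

Op 1: register job_F */12 -> active={job_F:*/12}
Op 2: register job_E */18 -> active={job_E:*/18, job_F:*/12}
Op 3: unregister job_F -> active={job_E:*/18}
Op 4: register job_D */12 -> active={job_D:*/12, job_E:*/18}
Op 5: unregister job_E -> active={job_D:*/12}
Op 6: register job_F */12 -> active={job_D:*/12, job_F:*/12}
Op 7: register job_B */9 -> active={job_B:*/9, job_D:*/12, job_F:*/12}
Op 8: register job_C */2 -> active={job_B:*/9, job_C:*/2, job_D:*/12, job_F:*/12}
Op 9: register job_B */7 -> active={job_B:*/7, job_C:*/2, job_D:*/12, job_F:*/12}
Op 10: register job_F */14 -> active={job_B:*/7, job_C:*/2, job_D:*/12, job_F:*/14}
Op 11: register job_B */8 -> active={job_B:*/8, job_C:*/2, job_D:*/12, job_F:*/14}
Op 12: register job_C */14 -> active={job_B:*/8, job_C:*/14, job_D:*/12, job_F:*/14}
Final interval of job_B = 8
Next fire of job_B after T=189: (189//8+1)*8 = 192

Answer: interval=8 next_fire=192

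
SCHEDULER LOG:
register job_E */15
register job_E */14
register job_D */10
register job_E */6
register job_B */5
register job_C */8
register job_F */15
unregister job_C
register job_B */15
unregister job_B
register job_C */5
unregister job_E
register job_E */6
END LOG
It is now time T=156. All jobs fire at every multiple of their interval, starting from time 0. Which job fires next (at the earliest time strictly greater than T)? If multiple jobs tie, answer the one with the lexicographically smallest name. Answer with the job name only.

Op 1: register job_E */15 -> active={job_E:*/15}
Op 2: register job_E */14 -> active={job_E:*/14}
Op 3: register job_D */10 -> active={job_D:*/10, job_E:*/14}
Op 4: register job_E */6 -> active={job_D:*/10, job_E:*/6}
Op 5: register job_B */5 -> active={job_B:*/5, job_D:*/10, job_E:*/6}
Op 6: register job_C */8 -> active={job_B:*/5, job_C:*/8, job_D:*/10, job_E:*/6}
Op 7: register job_F */15 -> active={job_B:*/5, job_C:*/8, job_D:*/10, job_E:*/6, job_F:*/15}
Op 8: unregister job_C -> active={job_B:*/5, job_D:*/10, job_E:*/6, job_F:*/15}
Op 9: register job_B */15 -> active={job_B:*/15, job_D:*/10, job_E:*/6, job_F:*/15}
Op 10: unregister job_B -> active={job_D:*/10, job_E:*/6, job_F:*/15}
Op 11: register job_C */5 -> active={job_C:*/5, job_D:*/10, job_E:*/6, job_F:*/15}
Op 12: unregister job_E -> active={job_C:*/5, job_D:*/10, job_F:*/15}
Op 13: register job_E */6 -> active={job_C:*/5, job_D:*/10, job_E:*/6, job_F:*/15}
  job_C: interval 5, next fire after T=156 is 160
  job_D: interval 10, next fire after T=156 is 160
  job_E: interval 6, next fire after T=156 is 162
  job_F: interval 15, next fire after T=156 is 165
Earliest = 160, winner (lex tiebreak) = job_C

Answer: job_C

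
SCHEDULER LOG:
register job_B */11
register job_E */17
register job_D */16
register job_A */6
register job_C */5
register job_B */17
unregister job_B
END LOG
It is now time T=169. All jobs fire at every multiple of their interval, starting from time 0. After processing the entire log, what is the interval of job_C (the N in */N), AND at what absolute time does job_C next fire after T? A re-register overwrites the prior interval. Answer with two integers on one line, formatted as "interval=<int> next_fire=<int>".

Op 1: register job_B */11 -> active={job_B:*/11}
Op 2: register job_E */17 -> active={job_B:*/11, job_E:*/17}
Op 3: register job_D */16 -> active={job_B:*/11, job_D:*/16, job_E:*/17}
Op 4: register job_A */6 -> active={job_A:*/6, job_B:*/11, job_D:*/16, job_E:*/17}
Op 5: register job_C */5 -> active={job_A:*/6, job_B:*/11, job_C:*/5, job_D:*/16, job_E:*/17}
Op 6: register job_B */17 -> active={job_A:*/6, job_B:*/17, job_C:*/5, job_D:*/16, job_E:*/17}
Op 7: unregister job_B -> active={job_A:*/6, job_C:*/5, job_D:*/16, job_E:*/17}
Final interval of job_C = 5
Next fire of job_C after T=169: (169//5+1)*5 = 170

Answer: interval=5 next_fire=170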